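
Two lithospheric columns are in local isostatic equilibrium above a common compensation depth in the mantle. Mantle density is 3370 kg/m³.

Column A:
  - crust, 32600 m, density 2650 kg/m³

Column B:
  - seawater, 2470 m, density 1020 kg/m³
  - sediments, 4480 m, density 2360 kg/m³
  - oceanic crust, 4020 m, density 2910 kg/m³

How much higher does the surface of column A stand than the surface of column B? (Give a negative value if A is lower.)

For any compensation level in the mantle, the mantle terms cancel and isostasy reduces to e = (Σt_A − Σt_B) − (Σ(ρt)_A − Σ(ρt)_B) / ρ_m.
Σt_A = 32600 m; Σt_B = 10970 m; Σ(ρt)_A = 86390000; Σ(ρt)_B = 24790400 (in m·kg/m³).
e = (32600 − 10970) − (86390000 − 24790400) / 3370 = 3350 m.

3350 m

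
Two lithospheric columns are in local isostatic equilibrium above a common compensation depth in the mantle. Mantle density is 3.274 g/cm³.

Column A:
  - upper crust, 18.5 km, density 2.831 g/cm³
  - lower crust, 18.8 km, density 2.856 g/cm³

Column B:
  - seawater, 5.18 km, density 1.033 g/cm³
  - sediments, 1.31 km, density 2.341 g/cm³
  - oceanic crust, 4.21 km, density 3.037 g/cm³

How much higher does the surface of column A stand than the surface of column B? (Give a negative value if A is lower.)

For any compensation level in the mantle, the mantle terms cancel and isostasy reduces to e = (Σt_A − Σt_B) − (Σ(ρt)_A − Σ(ρt)_B) / ρ_m.
Σt_A = 37.3 km; Σt_B = 10.7 km; Σ(ρt)_A = 106.0663; Σ(ρt)_B = 21.20342 (in km·g/cm³).
e = (37.3 − 10.7) − (106.0663 − 21.20342) / 3.274 = 0.68 km.

0.68 km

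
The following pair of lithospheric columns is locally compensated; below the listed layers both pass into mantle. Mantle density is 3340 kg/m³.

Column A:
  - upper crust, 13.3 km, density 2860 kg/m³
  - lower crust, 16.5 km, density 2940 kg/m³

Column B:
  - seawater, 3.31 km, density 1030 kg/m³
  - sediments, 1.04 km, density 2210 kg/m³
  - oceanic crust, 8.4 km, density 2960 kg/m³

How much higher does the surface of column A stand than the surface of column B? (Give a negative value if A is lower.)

For any compensation level in the mantle, the mantle terms cancel and isostasy reduces to e = (Σt_A − Σt_B) − (Σ(ρt)_A − Σ(ρt)_B) / ρ_m.
Σt_A = 29.8 km; Σt_B = 12.75 km; Σ(ρt)_A = 86548; Σ(ρt)_B = 30571.7 (in km·kg/m³).
e = (29.8 − 12.75) − (86548 − 30571.7) / 3340 = 0.291 km.

0.291 km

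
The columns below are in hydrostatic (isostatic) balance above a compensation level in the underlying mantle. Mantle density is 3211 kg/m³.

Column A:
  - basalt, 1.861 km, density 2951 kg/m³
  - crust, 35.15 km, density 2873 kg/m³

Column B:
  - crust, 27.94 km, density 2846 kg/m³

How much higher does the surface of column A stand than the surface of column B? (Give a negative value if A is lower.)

For any compensation level in the mantle, the mantle terms cancel and isostasy reduces to e = (Σt_A − Σt_B) − (Σ(ρt)_A − Σ(ρt)_B) / ρ_m.
Σt_A = 37.011 km; Σt_B = 27.94 km; Σ(ρt)_A = 106477.761; Σ(ρt)_B = 79517.24 (in km·kg/m³).
e = (37.011 − 27.94) − (106477.761 − 79517.24) / 3211 = 0.675 km.

0.675 km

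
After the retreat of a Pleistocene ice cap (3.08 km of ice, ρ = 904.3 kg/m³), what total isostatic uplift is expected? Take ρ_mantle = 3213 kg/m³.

0.867 km

Removing the load lets mantle flow back in; uplift u satisfies ρ_ice t = ρ_m u.
u = t ρ_ice/ρ_m = 3.08 km × 904.3/3213 = 0.867 km.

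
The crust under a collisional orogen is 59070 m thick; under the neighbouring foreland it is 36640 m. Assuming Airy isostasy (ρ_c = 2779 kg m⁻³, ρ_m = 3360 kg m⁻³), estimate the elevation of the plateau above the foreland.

3880 m

Excess crust Δ = 59070 m − 36640 m = 22430 m, split between elevation h and root r with h + r = Δ.
Airy balance ρ_c h = (ρ_m − ρ_c) r gives r = h ρ_c/(ρ_m − ρ_c), so h (1 + ρ_c/(ρ_m − ρ_c)) = Δ, i.e. h = Δ (ρ_m − ρ_c)/ρ_m.
h = 22430 m × 581/3360 = 3880 m.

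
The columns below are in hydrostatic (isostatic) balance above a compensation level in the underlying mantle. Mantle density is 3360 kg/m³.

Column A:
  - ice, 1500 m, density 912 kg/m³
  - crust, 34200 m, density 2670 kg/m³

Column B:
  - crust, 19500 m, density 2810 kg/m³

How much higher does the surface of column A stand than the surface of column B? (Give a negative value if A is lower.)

For any compensation level in the mantle, the mantle terms cancel and isostasy reduces to e = (Σt_A − Σt_B) − (Σ(ρt)_A − Σ(ρt)_B) / ρ_m.
Σt_A = 35700 m; Σt_B = 19500 m; Σ(ρt)_A = 92682000; Σ(ρt)_B = 54795000 (in m·kg/m³).
e = (35700 − 19500) − (92682000 − 54795000) / 3360 = 4920 m.

4920 m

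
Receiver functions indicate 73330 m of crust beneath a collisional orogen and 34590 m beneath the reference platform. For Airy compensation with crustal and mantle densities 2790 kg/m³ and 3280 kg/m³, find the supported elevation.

5790 m

Excess crust Δ = 73330 m − 34590 m = 38740 m, split between elevation h and root r with h + r = Δ.
Airy balance ρ_c h = (ρ_m − ρ_c) r gives r = h ρ_c/(ρ_m − ρ_c), so h (1 + ρ_c/(ρ_m − ρ_c)) = Δ, i.e. h = Δ (ρ_m − ρ_c)/ρ_m.
h = 38740 m × 490/3280 = 5790 m.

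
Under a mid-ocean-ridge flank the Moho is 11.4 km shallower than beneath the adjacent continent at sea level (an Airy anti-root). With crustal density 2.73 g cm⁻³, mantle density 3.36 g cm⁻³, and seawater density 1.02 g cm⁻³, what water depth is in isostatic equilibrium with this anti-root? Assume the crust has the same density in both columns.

Replacing a thickness d of crust by seawater at the top must be balanced by replacing crust with mantle at the base: d (ρ_c − ρ_w) = a (ρ_m − ρ_c).
d = a (ρ_m − ρ_c)/(ρ_c − ρ_w) = 11.4 km × 0.63/1.71 = 4.2 km.

4.2 km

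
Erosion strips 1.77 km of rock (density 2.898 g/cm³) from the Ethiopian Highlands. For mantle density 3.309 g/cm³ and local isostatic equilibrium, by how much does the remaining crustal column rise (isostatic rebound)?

Unloading: uplift u = e ρ_c/ρ_m = 1.77 km × 2.898/3.309 = 1.55 km.

1.55 km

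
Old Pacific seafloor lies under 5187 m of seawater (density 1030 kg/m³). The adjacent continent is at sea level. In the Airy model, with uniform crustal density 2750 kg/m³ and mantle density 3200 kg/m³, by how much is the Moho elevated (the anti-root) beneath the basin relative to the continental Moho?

19800 m

Balancing pressure at the compensation depth: replacing crust with seawater at the top is compensated by replacing crust with mantle at the base: d (ρ_c − ρ_w) = a (ρ_m − ρ_c).
a = d (ρ_c − ρ_w)/(ρ_m − ρ_c) = 5187 m × 1720/450 = 19800 m.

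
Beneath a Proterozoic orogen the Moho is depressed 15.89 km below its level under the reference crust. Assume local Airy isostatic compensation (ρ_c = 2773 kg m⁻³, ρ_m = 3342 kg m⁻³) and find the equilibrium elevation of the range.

By Archimedes' principle applied to the lithosphere: ρ_c h = (ρ_m − ρ_c) r.
h = r (ρ_m − ρ_c) / ρ_c = 15.89 km × (3342 − 2773) / 2773 = 3.26 km.

3.26 km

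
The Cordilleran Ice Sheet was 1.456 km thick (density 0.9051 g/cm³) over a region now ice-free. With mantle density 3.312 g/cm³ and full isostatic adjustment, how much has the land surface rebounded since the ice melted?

0.398 km

Removing the load lets mantle flow back in; uplift u satisfies ρ_ice t = ρ_m u.
u = t ρ_ice/ρ_m = 1.456 km × 0.9051/3.312 = 0.398 km.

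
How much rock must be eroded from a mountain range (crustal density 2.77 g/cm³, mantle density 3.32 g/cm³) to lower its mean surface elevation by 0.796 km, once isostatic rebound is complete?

4.8 km

Net drop Δ = e − u = e − e ρ_c/ρ_m = e (ρ_m − ρ_c)/ρ_m.
e = Δ ρ_m/(ρ_m − ρ_c) = 0.796 km × 3.32/0.55 = 4.8 km.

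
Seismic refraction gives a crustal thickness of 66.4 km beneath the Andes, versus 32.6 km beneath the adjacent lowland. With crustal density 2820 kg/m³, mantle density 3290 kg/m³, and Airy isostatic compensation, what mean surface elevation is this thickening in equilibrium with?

Excess crust Δ = 66.4 km − 32.6 km = 33.8 km, split between elevation h and root r with h + r = Δ.
Airy balance ρ_c h = (ρ_m − ρ_c) r gives r = h ρ_c/(ρ_m − ρ_c), so h (1 + ρ_c/(ρ_m − ρ_c)) = Δ, i.e. h = Δ (ρ_m − ρ_c)/ρ_m.
h = 33.8 km × 470/3290 = 4.83 km.

4.83 km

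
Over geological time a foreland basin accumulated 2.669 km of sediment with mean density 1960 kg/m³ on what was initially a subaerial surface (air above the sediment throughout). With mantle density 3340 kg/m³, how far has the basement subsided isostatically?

1.57 km

Subaerial load: s = t ρ_sed / ρ_m = 2.669 km × 1960/3340 = 1.57 km.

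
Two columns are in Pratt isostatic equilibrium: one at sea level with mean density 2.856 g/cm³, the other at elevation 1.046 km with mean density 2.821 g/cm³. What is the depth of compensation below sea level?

ρ_ref D = ρ (D + h) → D (ρ_ref − ρ) = ρ h.
D = ρ h/(ρ_ref − ρ) = 2.821 × 1.046 km/(2.856 − 2.821) = 84.3 km.

84.3 km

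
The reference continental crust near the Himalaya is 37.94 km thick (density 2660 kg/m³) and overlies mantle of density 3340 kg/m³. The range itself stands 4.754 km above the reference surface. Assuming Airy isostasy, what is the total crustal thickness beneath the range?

Root depth r = h ρ_c / (ρ_m − ρ_c) = 4.754 km × 2660 / 680 = 18.6 km.
Total thickness = T + h + r = 37.94 km + 4.754 km + 18.6 km = 61.3 km.

61.3 km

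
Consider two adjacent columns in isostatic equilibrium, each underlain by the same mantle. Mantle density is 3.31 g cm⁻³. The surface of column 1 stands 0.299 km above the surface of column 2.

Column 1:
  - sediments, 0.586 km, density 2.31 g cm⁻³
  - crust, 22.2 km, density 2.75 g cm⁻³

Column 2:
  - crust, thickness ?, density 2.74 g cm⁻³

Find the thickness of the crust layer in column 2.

Take the compensation level at the base of the deeper column (depth z_c below the surface of column 1) and equate Σ ρ_i t_i down to z_c; mantle fills any gap and the z_c terms cancel.
Column 1: 0.586×2.31 + 22.2×2.75 + (z_c − 22.786)×3.31
Column 2: 0.299×0 + x×2.74 + (z_c − 0.299 − 0 − x)×3.31
The z_c×3.31 term appears on both sides and cancels. Collect the known terms of each column as K = Σ(ρt)_known − 3.31 × (depth of known layers): K_1 = 62.40366 − 3.31×22.786 = −13.018; K_2 = 0 − 3.31×(0.299 + 0) = −0.98969.
Balance: K_1 = K_2 − x×(3.31 − 2.74), so x = (K_2 − K_1)/(3.31 − 2.74) = 12.0283/0.57 = 21.1 km.

21.1 km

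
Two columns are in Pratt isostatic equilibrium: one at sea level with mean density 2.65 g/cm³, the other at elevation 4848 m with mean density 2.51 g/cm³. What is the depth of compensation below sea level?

ρ_ref D = ρ (D + h) → D (ρ_ref − ρ) = ρ h.
D = ρ h/(ρ_ref − ρ) = 2.51 × 4848 m/(2.65 − 2.51) = 86900 m.

86900 m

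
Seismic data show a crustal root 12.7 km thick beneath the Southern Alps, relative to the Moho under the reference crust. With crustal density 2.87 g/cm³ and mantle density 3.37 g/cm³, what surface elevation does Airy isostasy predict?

By Archimedes' principle applied to the lithosphere: ρ_c h = (ρ_m − ρ_c) r.
h = r (ρ_m − ρ_c) / ρ_c = 12.7 km × (3.37 − 2.87) / 2.87 = 2.21 km.

2.21 km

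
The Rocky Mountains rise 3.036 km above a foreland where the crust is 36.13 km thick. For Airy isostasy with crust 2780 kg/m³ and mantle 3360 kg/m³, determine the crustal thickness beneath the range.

Root depth r = h ρ_c / (ρ_m − ρ_c) = 3.036 km × 2780 / 580 = 14.55 km.
Total thickness = T + h + r = 36.13 km + 3.036 km + 14.55 km = 53.7 km.

53.7 km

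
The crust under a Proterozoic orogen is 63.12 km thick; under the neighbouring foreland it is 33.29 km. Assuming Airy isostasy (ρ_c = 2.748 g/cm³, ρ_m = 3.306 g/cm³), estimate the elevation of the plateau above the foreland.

Excess crust Δ = 63.12 km − 33.29 km = 29.83 km, split between elevation h and root r with h + r = Δ.
Airy balance ρ_c h = (ρ_m − ρ_c) r gives r = h ρ_c/(ρ_m − ρ_c), so h (1 + ρ_c/(ρ_m − ρ_c)) = Δ, i.e. h = Δ (ρ_m − ρ_c)/ρ_m.
h = 29.83 km × 0.558/3.306 = 5.03 km.

5.03 km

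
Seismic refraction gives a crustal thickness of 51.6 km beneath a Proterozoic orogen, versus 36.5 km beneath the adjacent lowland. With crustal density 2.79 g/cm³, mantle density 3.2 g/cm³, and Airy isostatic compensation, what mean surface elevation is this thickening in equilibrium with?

Excess crust Δ = 51.6 km − 36.5 km = 15.1 km, split between elevation h and root r with h + r = Δ.
Airy balance ρ_c h = (ρ_m − ρ_c) r gives r = h ρ_c/(ρ_m − ρ_c), so h (1 + ρ_c/(ρ_m − ρ_c)) = Δ, i.e. h = Δ (ρ_m − ρ_c)/ρ_m.
h = 15.1 km × 0.41/3.2 = 1.93 km.

1.93 km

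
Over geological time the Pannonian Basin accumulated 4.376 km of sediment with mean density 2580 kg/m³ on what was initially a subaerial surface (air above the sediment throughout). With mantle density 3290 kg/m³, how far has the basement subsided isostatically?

Subaerial load: s = t ρ_sed / ρ_m = 4.376 km × 2580/3290 = 3.43 km.

3.43 km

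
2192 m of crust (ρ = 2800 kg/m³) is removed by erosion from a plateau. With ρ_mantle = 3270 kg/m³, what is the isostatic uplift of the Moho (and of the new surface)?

Unloading: uplift u = e ρ_c/ρ_m = 2192 m × 2800/3270 = 1880 m.

1880 m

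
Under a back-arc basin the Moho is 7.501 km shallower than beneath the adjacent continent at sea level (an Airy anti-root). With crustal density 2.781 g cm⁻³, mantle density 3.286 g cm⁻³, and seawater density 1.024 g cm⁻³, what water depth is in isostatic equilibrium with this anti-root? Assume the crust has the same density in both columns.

Replacing a thickness d of crust by seawater at the top must be balanced by replacing crust with mantle at the base: d (ρ_c − ρ_w) = a (ρ_m − ρ_c).
d = a (ρ_m − ρ_c)/(ρ_c − ρ_w) = 7.501 km × 0.505/1.757 = 2.16 km.

2.16 km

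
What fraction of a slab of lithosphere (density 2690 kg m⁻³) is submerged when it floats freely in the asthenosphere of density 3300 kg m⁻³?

Submerged fraction = ρ_obj/ρ_fluid = 2690/3300 = 0.815.

0.815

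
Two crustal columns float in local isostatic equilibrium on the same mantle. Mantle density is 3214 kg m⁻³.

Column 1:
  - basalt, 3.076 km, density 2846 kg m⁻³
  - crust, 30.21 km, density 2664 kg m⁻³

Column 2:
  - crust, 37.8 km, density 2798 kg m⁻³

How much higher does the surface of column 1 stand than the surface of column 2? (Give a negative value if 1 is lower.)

For any compensation level in the mantle, the mantle terms cancel and isostasy reduces to e = (Σt_1 − Σt_2) − (Σ(ρt)_1 − Σ(ρt)_2) / ρ_m.
Σt_1 = 33.286 km; Σt_2 = 37.8 km; Σ(ρt)_1 = 89233.736; Σ(ρt)_2 = 105764.4 (in km·kg m⁻³).
e = (33.286 − 37.8) − (89233.736 − 105764.4) / 3214 = 0.629 km.

0.629 km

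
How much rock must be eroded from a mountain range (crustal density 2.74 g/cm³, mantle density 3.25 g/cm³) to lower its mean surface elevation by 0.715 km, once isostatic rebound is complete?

4.56 km

Net drop Δ = e − u = e − e ρ_c/ρ_m = e (ρ_m − ρ_c)/ρ_m.
e = Δ ρ_m/(ρ_m − ρ_c) = 0.715 km × 3.25/0.51 = 4.56 km.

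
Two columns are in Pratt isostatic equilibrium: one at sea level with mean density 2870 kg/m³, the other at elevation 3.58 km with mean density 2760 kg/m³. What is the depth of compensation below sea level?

ρ_ref D = ρ (D + h) → D (ρ_ref − ρ) = ρ h.
D = ρ h/(ρ_ref − ρ) = 2760 × 3.58 km/(2870 − 2760) = 89.8 km.

89.8 km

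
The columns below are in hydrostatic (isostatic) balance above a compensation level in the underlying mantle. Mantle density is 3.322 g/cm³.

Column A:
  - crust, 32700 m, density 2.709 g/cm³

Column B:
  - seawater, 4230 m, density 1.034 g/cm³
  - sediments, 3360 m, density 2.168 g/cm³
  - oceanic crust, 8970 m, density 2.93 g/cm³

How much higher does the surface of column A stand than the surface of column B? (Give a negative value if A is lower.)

895 m

For any compensation level in the mantle, the mantle terms cancel and isostasy reduces to e = (Σt_A − Σt_B) − (Σ(ρt)_A − Σ(ρt)_B) / ρ_m.
Σt_A = 32700 m; Σt_B = 16560 m; Σ(ρt)_A = 88584.3; Σ(ρt)_B = 37940.4 (in m·g/cm³).
e = (32700 − 16560) − (88584.3 − 37940.4) / 3.322 = 895 m.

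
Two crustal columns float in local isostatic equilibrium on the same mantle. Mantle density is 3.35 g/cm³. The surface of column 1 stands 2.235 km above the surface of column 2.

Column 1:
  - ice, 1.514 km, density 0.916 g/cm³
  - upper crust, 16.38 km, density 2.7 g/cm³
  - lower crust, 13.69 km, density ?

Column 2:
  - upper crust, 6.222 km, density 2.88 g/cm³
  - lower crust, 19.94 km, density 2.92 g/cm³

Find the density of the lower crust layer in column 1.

3.01 g/cm³

Take the compensation level at the base of the deeper column (depth z_c below the surface of column 1) and equate Σ ρ_i t_i down to z_c; mantle fills any gap and the z_c terms cancel.
Column 1: 1.514×0.916 + 16.38×2.7 + 13.69×ρ + (z_c − 31.584)×3.35
Column 2: 2.235×0 + 6.222×2.88 + 19.94×2.92 + (z_c − 2.235 − 26.162)×3.35
The z_c×3.35 term appears on both sides and cancels. Collect the known terms of each column as K = Σ(ρt)_known − 3.35 × (depth of known layers): K_1 = 45.612824 − 3.35×31.584 = −60.193576; K_2 = 76.14416 − 3.35×(2.235 + 26.162) = −18.98579.
Balance: K_1 + 13.69×ρ = K_2, so ρ = (K_2 − K_1)/13.69 = 41.2078/13.69 = 3.01 g/cm³.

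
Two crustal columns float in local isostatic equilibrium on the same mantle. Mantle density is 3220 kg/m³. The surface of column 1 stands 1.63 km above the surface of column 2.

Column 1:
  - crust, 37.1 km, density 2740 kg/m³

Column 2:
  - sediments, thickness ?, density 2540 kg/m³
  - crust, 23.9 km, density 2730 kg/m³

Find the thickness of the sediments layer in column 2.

Take the compensation level at the base of the deeper column (depth z_c below the surface of column 1) and equate Σ ρ_i t_i down to z_c; mantle fills any gap and the z_c terms cancel.
Column 1: 37.1×2740 + (z_c − 37.1)×3220
Column 2: 1.63×0 + x×2540 + 23.9×2730 + (z_c − 1.63 − 23.9 − x)×3220
The z_c×3220 term appears on both sides and cancels. Collect the known terms of each column as K = Σ(ρt)_known − 3220 × (depth of known layers): K_1 = 101654 − 3220×37.1 = −17808; K_2 = 65247 − 3220×(1.63 + 23.9) = −16959.6.
Balance: K_1 = K_2 − x×(3220 − 2540), so x = (K_2 − K_1)/(3220 − 2540) = 848.4/680 = 1.25 km.

1.25 km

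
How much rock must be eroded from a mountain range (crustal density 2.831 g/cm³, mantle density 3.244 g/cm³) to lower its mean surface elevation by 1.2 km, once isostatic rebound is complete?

9.43 km

Net drop Δ = e − u = e − e ρ_c/ρ_m = e (ρ_m − ρ_c)/ρ_m.
e = Δ ρ_m/(ρ_m − ρ_c) = 1.2 km × 3.244/0.413 = 9.43 km.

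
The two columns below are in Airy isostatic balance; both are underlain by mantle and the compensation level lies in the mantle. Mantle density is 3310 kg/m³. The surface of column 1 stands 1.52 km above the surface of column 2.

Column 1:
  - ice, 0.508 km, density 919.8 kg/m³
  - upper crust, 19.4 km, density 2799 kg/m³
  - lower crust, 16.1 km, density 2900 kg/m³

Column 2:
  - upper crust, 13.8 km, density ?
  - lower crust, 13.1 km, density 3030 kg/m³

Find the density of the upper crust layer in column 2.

Take the compensation level at the base of the deeper column (depth z_c below the surface of column 1) and equate Σ ρ_i t_i down to z_c; mantle fills any gap and the z_c terms cancel.
Column 1: 0.508×919.8 + 19.4×2799 + 16.1×2900 + (z_c − 36.008)×3310
Column 2: 1.52×0 + 13.8×ρ + 13.1×3030 + (z_c − 1.52 − 26.9)×3310
The z_c×3310 term appears on both sides and cancels. Collect the known terms of each column as K = Σ(ρt)_known − 3310 × (depth of known layers): K_1 = 101457.858 − 3310×36.008 = −17728.6216; K_2 = 39693 − 3310×(1.52 + 26.9) = −54377.2.
Balance: K_1 = K_2 + 13.8×ρ, so ρ = (K_1 − K_2)/13.8 = 36648.6/13.8 = 2660 kg/m³.

2660 kg/m³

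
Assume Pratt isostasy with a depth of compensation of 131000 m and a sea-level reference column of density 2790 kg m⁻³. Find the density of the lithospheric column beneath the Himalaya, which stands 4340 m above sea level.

Pratt balance: ρ_ref D = ρ (D + h).
ρ = ρ_ref D/(D + h) = 2790 × 131000 m/(131000 m + 4340 m) = 2700 kg m⁻³.

2700 kg m⁻³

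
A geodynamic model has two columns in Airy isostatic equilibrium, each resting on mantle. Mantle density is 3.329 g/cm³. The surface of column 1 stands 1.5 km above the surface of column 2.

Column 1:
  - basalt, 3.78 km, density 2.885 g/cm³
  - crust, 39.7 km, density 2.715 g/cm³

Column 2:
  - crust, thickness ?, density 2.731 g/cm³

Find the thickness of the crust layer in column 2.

35.2 km

Take the compensation level at the base of the deeper column (depth z_c below the surface of column 1) and equate Σ ρ_i t_i down to z_c; mantle fills any gap and the z_c terms cancel.
Column 1: 3.78×2.885 + 39.7×2.715 + (z_c − 43.48)×3.329
Column 2: 1.5×0 + x×2.731 + (z_c − 1.5 − 0 − x)×3.329
The z_c×3.329 term appears on both sides and cancels. Collect the known terms of each column as K = Σ(ρt)_known − 3.329 × (depth of known layers): K_1 = 118.6908 − 3.329×43.48 = −26.05412; K_2 = 0 − 3.329×(1.5 + 0) = −4.9935.
Balance: K_1 = K_2 − x×(3.329 − 2.731), so x = (K_2 − K_1)/(3.329 − 2.731) = 21.0606/0.598 = 35.2 km.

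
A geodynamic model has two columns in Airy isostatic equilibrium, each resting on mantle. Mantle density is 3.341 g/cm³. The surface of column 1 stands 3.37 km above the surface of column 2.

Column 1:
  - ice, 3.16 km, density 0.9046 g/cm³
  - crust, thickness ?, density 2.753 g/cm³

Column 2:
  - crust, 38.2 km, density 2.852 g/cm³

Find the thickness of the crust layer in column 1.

37.8 km

Take the compensation level at the base of the deeper column (depth z_c below the surface of column 1) and equate Σ ρ_i t_i down to z_c; mantle fills any gap and the z_c terms cancel.
Column 1: 3.16×0.9046 + x×2.753 + (z_c − 3.16 − x)×3.341
Column 2: 3.37×0 + 38.2×2.852 + (z_c − 3.37 − 38.2)×3.341
The z_c×3.341 term appears on both sides and cancels. Collect the known terms of each column as K = Σ(ρt)_known − 3.341 × (depth of known layers): K_1 = 2.858536 − 3.341×3.16 = −7.699024; K_2 = 108.9464 − 3.341×(3.37 + 38.2) = −29.93897.
Balance: K_1 − x×(3.341 − 2.753) = K_2, so x = (K_1 − K_2)/(3.341 − 2.753) = 22.2399/0.588 = 37.8 km.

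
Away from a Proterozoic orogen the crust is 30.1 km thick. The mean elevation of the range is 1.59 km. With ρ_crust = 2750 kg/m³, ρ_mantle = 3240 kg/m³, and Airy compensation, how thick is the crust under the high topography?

Root depth r = h ρ_c / (ρ_m − ρ_c) = 1.59 km × 2750 / 490 = 8.923 km.
Total thickness = T + h + r = 30.1 km + 1.59 km + 8.923 km = 40.6 km.

40.6 km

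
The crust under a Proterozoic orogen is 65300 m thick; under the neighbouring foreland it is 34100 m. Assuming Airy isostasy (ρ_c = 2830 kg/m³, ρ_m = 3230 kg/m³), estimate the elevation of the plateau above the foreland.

3860 m

Excess crust Δ = 65300 m − 34100 m = 31200 m, split between elevation h and root r with h + r = Δ.
Airy balance ρ_c h = (ρ_m − ρ_c) r gives r = h ρ_c/(ρ_m − ρ_c), so h (1 + ρ_c/(ρ_m − ρ_c)) = Δ, i.e. h = Δ (ρ_m − ρ_c)/ρ_m.
h = 31200 m × 400/3230 = 3860 m.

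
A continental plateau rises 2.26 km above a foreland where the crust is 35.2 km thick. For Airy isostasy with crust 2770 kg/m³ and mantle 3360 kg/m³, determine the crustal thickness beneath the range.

48.1 km

Root depth r = h ρ_c / (ρ_m − ρ_c) = 2.26 km × 2770 / 590 = 10.61 km.
Total thickness = T + h + r = 35.2 km + 2.26 km + 10.61 km = 48.1 km.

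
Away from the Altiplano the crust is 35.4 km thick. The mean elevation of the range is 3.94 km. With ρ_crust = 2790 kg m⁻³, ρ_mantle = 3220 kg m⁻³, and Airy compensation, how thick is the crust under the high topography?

Root depth r = h ρ_c / (ρ_m − ρ_c) = 3.94 km × 2790 / 430 = 25.56 km.
Total thickness = T + h + r = 35.4 km + 3.94 km + 25.56 km = 64.9 km.

64.9 km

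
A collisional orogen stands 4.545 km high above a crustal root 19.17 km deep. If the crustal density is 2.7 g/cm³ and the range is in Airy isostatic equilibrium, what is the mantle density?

3.34 g/cm³

Airy balance: ρ_c h = (ρ_m − ρ_c) r → ρ_m = ρ_c (1 + h/r).
ρ_m = 2.7 × (1 + 4.545 km/19.17 km) = 3.34 g/cm³.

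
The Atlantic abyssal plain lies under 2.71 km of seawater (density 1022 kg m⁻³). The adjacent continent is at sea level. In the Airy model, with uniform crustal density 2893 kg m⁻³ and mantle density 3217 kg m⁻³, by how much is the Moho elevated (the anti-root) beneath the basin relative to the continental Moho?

Isostatic balance requires: replacing crust with seawater at the top is compensated by replacing crust with mantle at the base: d (ρ_c − ρ_w) = a (ρ_m − ρ_c).
a = d (ρ_c − ρ_w)/(ρ_m − ρ_c) = 2.71 km × 1871/324 = 15.6 km.

15.6 km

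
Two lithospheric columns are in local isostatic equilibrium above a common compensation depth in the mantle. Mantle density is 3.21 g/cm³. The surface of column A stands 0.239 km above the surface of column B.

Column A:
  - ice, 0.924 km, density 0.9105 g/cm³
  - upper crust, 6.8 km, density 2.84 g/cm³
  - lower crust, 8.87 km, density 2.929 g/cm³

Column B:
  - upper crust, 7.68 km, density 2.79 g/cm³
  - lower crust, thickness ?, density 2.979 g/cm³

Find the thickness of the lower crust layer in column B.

13.6 km

Take the compensation level at the base of the deeper column (depth z_c below the surface of column A) and equate Σ ρ_i t_i down to z_c; mantle fills any gap and the z_c terms cancel.
Column A: 0.924×0.9105 + 6.8×2.84 + 8.87×2.929 + (z_c − 16.594)×3.21
Column B: 0.239×0 + 7.68×2.79 + x×2.979 + (z_c − 0.239 − 7.68 − x)×3.21
The z_c×3.21 term appears on both sides and cancels. Collect the known terms of each column as K = Σ(ρt)_known − 3.21 × (depth of known layers): K_A = 46.133532 − 3.21×16.594 = −7.133208; K_B = 21.4272 − 3.21×(0.239 + 7.68) = −3.99279.
Balance: K_A = K_B − x×(3.21 − 2.979), so x = (K_B − K_A)/(3.21 − 2.979) = 3.14042/0.231 = 13.6 km.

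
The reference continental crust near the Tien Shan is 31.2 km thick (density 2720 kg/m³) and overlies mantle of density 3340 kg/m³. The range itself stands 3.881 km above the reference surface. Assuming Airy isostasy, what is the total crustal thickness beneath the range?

52.1 km

Root depth r = h ρ_c / (ρ_m − ρ_c) = 3.881 km × 2720 / 620 = 17.03 km.
Total thickness = T + h + r = 31.2 km + 3.881 km + 17.03 km = 52.1 km.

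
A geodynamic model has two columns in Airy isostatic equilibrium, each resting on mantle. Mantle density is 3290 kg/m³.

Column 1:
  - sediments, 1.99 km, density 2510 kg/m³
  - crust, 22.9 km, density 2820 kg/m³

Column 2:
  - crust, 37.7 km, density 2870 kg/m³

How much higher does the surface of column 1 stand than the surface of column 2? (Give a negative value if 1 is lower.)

−1.07 km

For any compensation level in the mantle, the mantle terms cancel and isostasy reduces to e = (Σt_1 − Σt_2) − (Σ(ρt)_1 − Σ(ρt)_2) / ρ_m.
Σt_1 = 24.89 km; Σt_2 = 37.7 km; Σ(ρt)_1 = 69572.9; Σ(ρt)_2 = 108199 (in km·kg/m³).
e = (24.89 − 37.7) − (69572.9 − 108199) / 3290 = −1.07 km.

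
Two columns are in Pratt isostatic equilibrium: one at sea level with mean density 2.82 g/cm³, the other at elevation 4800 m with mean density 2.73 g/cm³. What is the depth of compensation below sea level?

146000 m

ρ_ref D = ρ (D + h) → D (ρ_ref − ρ) = ρ h.
D = ρ h/(ρ_ref − ρ) = 2.73 × 4800 m/(2.82 − 2.73) = 146000 m.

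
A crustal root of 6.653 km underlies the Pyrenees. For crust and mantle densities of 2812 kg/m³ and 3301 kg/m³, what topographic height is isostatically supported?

Isostatic balance requires: ρ_c h = (ρ_m − ρ_c) r.
h = r (ρ_m − ρ_c) / ρ_c = 6.653 km × (3301 − 2812) / 2812 = 1.16 km.

1.16 km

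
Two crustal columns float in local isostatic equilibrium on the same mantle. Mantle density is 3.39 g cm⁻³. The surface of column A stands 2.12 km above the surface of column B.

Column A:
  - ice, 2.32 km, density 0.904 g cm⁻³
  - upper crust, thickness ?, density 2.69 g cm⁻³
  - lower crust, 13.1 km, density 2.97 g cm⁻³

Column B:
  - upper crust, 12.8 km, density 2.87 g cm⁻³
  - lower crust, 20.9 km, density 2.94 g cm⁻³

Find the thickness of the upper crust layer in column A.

Take the compensation level at the base of the deeper column (depth z_c below the surface of column A) and equate Σ ρ_i t_i down to z_c; mantle fills any gap and the z_c terms cancel.
Column A: 2.32×0.904 + x×2.69 + 13.1×2.97 + (z_c − 15.42 − x)×3.39
Column B: 2.12×0 + 12.8×2.87 + 20.9×2.94 + (z_c − 2.12 − 33.7)×3.39
The z_c×3.39 term appears on both sides and cancels. Collect the known terms of each column as K = Σ(ρt)_known − 3.39 × (depth of known layers): K_A = 41.00428 − 3.39×15.42 = −11.26952; K_B = 98.182 − 3.39×(2.12 + 33.7) = −23.2478.
Balance: K_A − x×(3.39 − 2.69) = K_B, so x = (K_A − K_B)/(3.39 − 2.69) = 11.9783/0.7 = 17.1 km.

17.1 km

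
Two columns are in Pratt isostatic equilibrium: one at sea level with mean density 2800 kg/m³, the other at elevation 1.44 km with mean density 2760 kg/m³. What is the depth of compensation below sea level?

ρ_ref D = ρ (D + h) → D (ρ_ref − ρ) = ρ h.
D = ρ h/(ρ_ref − ρ) = 2760 × 1.44 km/(2800 − 2760) = 99.4 km.

99.4 km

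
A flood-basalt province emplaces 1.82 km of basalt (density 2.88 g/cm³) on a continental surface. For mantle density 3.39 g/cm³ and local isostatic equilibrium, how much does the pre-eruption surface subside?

Subaerial loading: s = t ρ_load / ρ_m.
s = 1.82 km × 2.88/3.39 = 1.55 km.

1.55 km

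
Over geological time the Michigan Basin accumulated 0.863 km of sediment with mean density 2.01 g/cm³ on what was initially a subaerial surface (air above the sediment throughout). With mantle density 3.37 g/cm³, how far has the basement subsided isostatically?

Subaerial load: s = t ρ_sed / ρ_m = 0.863 km × 2.01/3.37 = 0.515 km.

0.515 km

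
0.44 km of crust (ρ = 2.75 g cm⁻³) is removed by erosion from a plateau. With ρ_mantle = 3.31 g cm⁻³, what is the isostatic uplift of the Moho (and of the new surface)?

Unloading: uplift u = e ρ_c/ρ_m = 0.44 km × 2.75/3.31 = 0.366 km.

0.366 km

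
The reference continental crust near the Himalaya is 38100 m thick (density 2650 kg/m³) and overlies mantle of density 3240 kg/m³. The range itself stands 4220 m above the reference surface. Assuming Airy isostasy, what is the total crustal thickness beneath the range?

Root depth r = h ρ_c / (ρ_m − ρ_c) = 4220 m × 2650 / 590 = 18950 m.
Total thickness = T + h + r = 38100 m + 4220 m + 18950 m = 61300 m.

61300 m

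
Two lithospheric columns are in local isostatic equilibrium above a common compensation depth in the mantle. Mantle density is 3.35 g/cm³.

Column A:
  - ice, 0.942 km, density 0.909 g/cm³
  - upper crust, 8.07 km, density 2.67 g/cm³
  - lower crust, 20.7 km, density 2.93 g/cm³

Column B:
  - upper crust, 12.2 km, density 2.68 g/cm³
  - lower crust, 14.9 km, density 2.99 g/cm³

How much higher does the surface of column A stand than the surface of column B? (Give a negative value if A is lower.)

For any compensation level in the mantle, the mantle terms cancel and isostasy reduces to e = (Σt_A − Σt_B) − (Σ(ρt)_A − Σ(ρt)_B) / ρ_m.
Σt_A = 29.712 km; Σt_B = 27.1 km; Σ(ρt)_A = 83.054178; Σ(ρt)_B = 77.247 (in km·g/cm³).
e = (29.712 − 27.1) − (83.054178 − 77.247) / 3.35 = 0.879 km.

0.879 km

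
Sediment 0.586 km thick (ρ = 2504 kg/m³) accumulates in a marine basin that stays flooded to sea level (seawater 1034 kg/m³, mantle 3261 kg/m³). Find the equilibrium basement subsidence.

0.387 km

Submarine loading: the sediment displaces seawater, and the subsidence is in turn flooded, so s (ρ_m − ρ_w) = t (ρ_sed − ρ_w).
s = 0.586 km × (2504 − 1034) / (3261 − 1034) = 0.387 km.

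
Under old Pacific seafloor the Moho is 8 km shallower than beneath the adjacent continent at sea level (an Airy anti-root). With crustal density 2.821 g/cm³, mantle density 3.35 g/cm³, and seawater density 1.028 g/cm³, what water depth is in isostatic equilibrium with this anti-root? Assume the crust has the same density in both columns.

2.36 km

Replacing a thickness d of crust by seawater at the top must be balanced by replacing crust with mantle at the base: d (ρ_c − ρ_w) = a (ρ_m − ρ_c).
d = a (ρ_m − ρ_c)/(ρ_c − ρ_w) = 8 km × 0.529/1.793 = 2.36 km.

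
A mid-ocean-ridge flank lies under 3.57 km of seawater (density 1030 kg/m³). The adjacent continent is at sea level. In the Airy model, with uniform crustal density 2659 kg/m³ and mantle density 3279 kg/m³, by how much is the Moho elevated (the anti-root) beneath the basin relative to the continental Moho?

9.38 km

By Archimedes' principle applied to the lithosphere: replacing crust with seawater at the top is compensated by replacing crust with mantle at the base: d (ρ_c − ρ_w) = a (ρ_m − ρ_c).
a = d (ρ_c − ρ_w)/(ρ_m − ρ_c) = 3.57 km × 1629/620 = 9.38 km.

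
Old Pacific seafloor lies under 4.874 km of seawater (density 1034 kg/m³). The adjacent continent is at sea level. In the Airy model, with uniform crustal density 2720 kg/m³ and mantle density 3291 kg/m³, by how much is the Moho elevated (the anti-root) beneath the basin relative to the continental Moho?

Isostatic balance requires: replacing crust with seawater at the top is compensated by replacing crust with mantle at the base: d (ρ_c − ρ_w) = a (ρ_m − ρ_c).
a = d (ρ_c − ρ_w)/(ρ_m − ρ_c) = 4.874 km × 1686/571 = 14.4 km.

14.4 km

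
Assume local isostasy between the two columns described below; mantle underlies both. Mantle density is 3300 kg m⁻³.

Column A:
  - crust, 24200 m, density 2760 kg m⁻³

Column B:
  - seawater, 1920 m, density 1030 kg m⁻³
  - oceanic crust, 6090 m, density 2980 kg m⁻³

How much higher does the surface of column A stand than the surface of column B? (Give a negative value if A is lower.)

For any compensation level in the mantle, the mantle terms cancel and isostasy reduces to e = (Σt_A − Σt_B) − (Σ(ρt)_A − Σ(ρt)_B) / ρ_m.
Σt_A = 24200 m; Σt_B = 8010 m; Σ(ρt)_A = 66792000; Σ(ρt)_B = 20125800 (in m·kg m⁻³).
e = (24200 − 8010) − (66792000 − 20125800) / 3300 = 2050 m.

2050 m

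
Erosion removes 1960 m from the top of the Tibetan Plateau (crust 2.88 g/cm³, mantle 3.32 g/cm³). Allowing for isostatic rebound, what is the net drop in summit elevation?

260 m

Rebound u = e ρ_c/ρ_m = 1960 m × 2.88/3.32 = 1700 m.
Net surface drop = e − u = 1960 m − 1700 m = e (ρ_m − ρ_c)/ρ_m = 260 m.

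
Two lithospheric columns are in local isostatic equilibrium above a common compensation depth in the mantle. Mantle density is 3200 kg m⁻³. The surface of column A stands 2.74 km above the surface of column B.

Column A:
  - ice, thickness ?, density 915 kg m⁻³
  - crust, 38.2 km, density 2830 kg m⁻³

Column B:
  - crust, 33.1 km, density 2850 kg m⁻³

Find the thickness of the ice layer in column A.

Take the compensation level at the base of the deeper column (depth z_c below the surface of column A) and equate Σ ρ_i t_i down to z_c; mantle fills any gap and the z_c terms cancel.
Column A: x×915 + 38.2×2830 + (z_c − 38.2 − x)×3200
Column B: 2.74×0 + 33.1×2850 + (z_c − 2.74 − 33.1)×3200
The z_c×3200 term appears on both sides and cancels. Collect the known terms of each column as K = Σ(ρt)_known − 3200 × (depth of known layers): K_A = 108106 − 3200×38.2 = −14134; K_B = 94335 − 3200×(2.74 + 33.1) = −20353.
Balance: K_A − x×(3200 − 915) = K_B, so x = (K_A − K_B)/(3200 − 915) = 6219/2285 = 2.72 km.

2.72 km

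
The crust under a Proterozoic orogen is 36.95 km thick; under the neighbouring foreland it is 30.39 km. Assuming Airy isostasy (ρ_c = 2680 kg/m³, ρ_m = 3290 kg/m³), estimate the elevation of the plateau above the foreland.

1.22 km

Excess crust Δ = 36.95 km − 30.39 km = 6.56 km, split between elevation h and root r with h + r = Δ.
Airy balance ρ_c h = (ρ_m − ρ_c) r gives r = h ρ_c/(ρ_m − ρ_c), so h (1 + ρ_c/(ρ_m − ρ_c)) = Δ, i.e. h = Δ (ρ_m − ρ_c)/ρ_m.
h = 6.56 km × 610/3290 = 1.22 km.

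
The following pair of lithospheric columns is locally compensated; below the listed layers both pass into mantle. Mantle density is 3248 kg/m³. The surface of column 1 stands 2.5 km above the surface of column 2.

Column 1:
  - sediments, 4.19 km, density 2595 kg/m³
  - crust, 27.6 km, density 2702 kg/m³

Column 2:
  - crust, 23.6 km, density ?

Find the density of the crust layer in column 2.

Take the compensation level at the base of the deeper column (depth z_c below the surface of column 1) and equate Σ ρ_i t_i down to z_c; mantle fills any gap and the z_c terms cancel.
Column 1: 4.19×2595 + 27.6×2702 + (z_c − 31.79)×3248
Column 2: 2.5×0 + 23.6×ρ + (z_c − 2.5 − 23.6)×3248
The z_c×3248 term appears on both sides and cancels. Collect the known terms of each column as K = Σ(ρt)_known − 3248 × (depth of known layers): K_1 = 85448.25 − 3248×31.79 = −17805.67; K_2 = 0 − 3248×(2.5 + 23.6) = −84772.8.
Balance: K_1 = K_2 + 23.6×ρ, so ρ = (K_1 − K_2)/23.6 = 66967.1/23.6 = 2840 kg/m³.

2840 kg/m³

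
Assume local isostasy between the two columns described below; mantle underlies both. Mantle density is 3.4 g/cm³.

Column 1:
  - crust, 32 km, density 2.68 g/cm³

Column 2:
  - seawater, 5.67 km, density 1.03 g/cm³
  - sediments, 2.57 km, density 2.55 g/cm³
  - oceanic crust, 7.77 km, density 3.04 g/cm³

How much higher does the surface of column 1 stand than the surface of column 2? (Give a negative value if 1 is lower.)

1.36 km

For any compensation level in the mantle, the mantle terms cancel and isostasy reduces to e = (Σt_1 − Σt_2) − (Σ(ρt)_1 − Σ(ρt)_2) / ρ_m.
Σt_1 = 32 km; Σt_2 = 16.01 km; Σ(ρt)_1 = 85.76; Σ(ρt)_2 = 36.0144 (in km·g/cm³).
e = (32 − 16.01) − (85.76 − 36.0144) / 3.4 = 1.36 km.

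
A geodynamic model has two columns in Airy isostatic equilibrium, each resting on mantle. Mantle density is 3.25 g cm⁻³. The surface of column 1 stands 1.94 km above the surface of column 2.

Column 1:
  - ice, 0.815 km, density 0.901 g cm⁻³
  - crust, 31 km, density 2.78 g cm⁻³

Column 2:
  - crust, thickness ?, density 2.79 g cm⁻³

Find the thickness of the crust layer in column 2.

22.1 km

Take the compensation level at the base of the deeper column (depth z_c below the surface of column 1) and equate Σ ρ_i t_i down to z_c; mantle fills any gap and the z_c terms cancel.
Column 1: 0.815×0.901 + 31×2.78 + (z_c − 31.815)×3.25
Column 2: 1.94×0 + x×2.79 + (z_c − 1.94 − 0 − x)×3.25
The z_c×3.25 term appears on both sides and cancels. Collect the known terms of each column as K = Σ(ρt)_known − 3.25 × (depth of known layers): K_1 = 86.914315 − 3.25×31.815 = −16.484435; K_2 = 0 − 3.25×(1.94 + 0) = −6.305.
Balance: K_1 = K_2 − x×(3.25 − 2.79), so x = (K_2 − K_1)/(3.25 − 2.79) = 10.1794/0.46 = 22.1 km.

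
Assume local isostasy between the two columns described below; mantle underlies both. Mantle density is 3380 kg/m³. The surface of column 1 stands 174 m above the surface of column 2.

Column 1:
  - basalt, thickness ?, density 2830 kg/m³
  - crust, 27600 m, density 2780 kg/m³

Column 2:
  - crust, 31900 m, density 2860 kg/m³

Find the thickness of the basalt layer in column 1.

Take the compensation level at the base of the deeper column (depth z_c below the surface of column 1) and equate Σ ρ_i t_i down to z_c; mantle fills any gap and the z_c terms cancel.
Column 1: x×2830 + 27600×2780 + (z_c − 27600 − x)×3380
Column 2: 174×0 + 31900×2860 + (z_c − 174 − 31900)×3380
The z_c×3380 term appears on both sides and cancels. Collect the known terms of each column as K = Σ(ρt)_known − 3380 × (depth of known layers): K_1 = 76728000 − 3380×27600 = −16560000; K_2 = 91234000 − 3380×(174 + 31900) = −17176120.
Balance: K_1 − x×(3380 − 2830) = K_2, so x = (K_1 − K_2)/(3380 − 2830) = 616120/550 = 1120 m.

1120 m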